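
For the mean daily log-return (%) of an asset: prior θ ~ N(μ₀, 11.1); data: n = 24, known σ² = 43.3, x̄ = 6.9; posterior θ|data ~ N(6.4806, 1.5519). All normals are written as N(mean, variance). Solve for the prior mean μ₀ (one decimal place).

With known observation variance, the Normal–Normal posterior has precision τ_n = τ₀ + n/σ² and mean μ_n = (τ₀μ₀ + (n/σ²)x̄)/τ_n.
Here τ₀ = 1/11.1 = 0.090090 and τ_data = 24/43.3 = 0.554273, so τ_n = 0.644363.
Rearranging for μ₀: μ₀ = (μ_n·τ_n − τ_data·x̄)/τ₀ = (6.4806·0.644363 − 0.554273·6.9) / 0.090090 = 0.351375/0.090090 ≈ 3.9.

μ₀ = 3.9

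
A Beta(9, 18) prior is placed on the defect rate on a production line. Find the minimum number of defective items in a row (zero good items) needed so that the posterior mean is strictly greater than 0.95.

k = 334

After k defective items and 0 good items the posterior is Beta(9+k, 18), with mean (9+k)/(9+18+k).
Set (9+k)/(27+k) > 0.95 and solve: k > (0.95·27 − 9)/(1 − 0.95) = 333.000.
The smallest integer exceeding 333.000 is 334, and checking k=334: (343)/(361) = 0.9501 > 0.95.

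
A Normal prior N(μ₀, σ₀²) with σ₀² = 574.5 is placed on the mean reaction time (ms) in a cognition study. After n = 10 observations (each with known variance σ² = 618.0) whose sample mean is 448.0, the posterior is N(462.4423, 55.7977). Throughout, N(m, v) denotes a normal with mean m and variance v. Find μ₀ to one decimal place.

μ₀ = 596.7

The posterior mean is a precision-weighted average: μ_n = (τ₀μ₀ + τ_data·x̄)/(τ₀+τ_data), with τ₀=1/σ₀² and τ_data=n/σ².
Here τ₀ = 1/574.5 = 0.001741 and τ_data = 10/618.0 = 0.016181, so τ_n = 0.017922.
Rearranging for μ₀: μ₀ = (μ_n·τ_n − τ_data·x̄)/τ₀ = (462.4423·0.017922 − 0.016181·448.0) / 0.001741 = 1.038803/0.001741 ≈ 596.7.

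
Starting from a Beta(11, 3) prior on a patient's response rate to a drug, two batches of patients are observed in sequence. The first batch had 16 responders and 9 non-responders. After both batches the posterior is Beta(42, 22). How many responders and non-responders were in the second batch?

15 responders and 10 non-responders

Because Beta–binomial updating is additive in the counts, the combined data contributed (α_post−α_prior, β_post−β_prior) successes and failures.
Total across both batches: 42−11=31 responders, 22−3=19 non-responders.
Subtract the first batch: 31−16=15 responders and 19−9=10 non-responders.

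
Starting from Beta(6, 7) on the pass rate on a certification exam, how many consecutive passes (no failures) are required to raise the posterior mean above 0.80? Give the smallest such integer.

After k passes and 0 failures the posterior is Beta(6+k, 7), with mean (6+k)/(6+7+k).
Set (6+k)/(13+k) > 0.80 and solve: k > (0.80·13 − 6)/(1 − 0.80) = 22.000.
The smallest integer exceeding 22.000 is 23, and checking k=23: (29)/(36) = 0.8056 > 0.80.

k = 23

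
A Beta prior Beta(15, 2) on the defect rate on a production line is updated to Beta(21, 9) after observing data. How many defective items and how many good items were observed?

Under Beta–binomial conjugacy the posterior parameters are (α+s, β+f).
Match parameters: s=21−15=6, f=9−2=7.

6 defective items and 7 good items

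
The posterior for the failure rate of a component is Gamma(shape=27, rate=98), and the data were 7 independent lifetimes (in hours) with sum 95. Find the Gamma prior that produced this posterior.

Gamma(shape=20, rate=3)

For an exponential likelihood with a Gamma(α, β) prior on the rate, n observations with total T give posterior Gamma(α+n, β+T).
So α = 27 − 7 = 20 and β = 98 − 95 = 3.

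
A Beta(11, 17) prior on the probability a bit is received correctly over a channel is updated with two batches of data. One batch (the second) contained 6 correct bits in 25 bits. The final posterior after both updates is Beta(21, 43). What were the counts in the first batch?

Sequential conjugate updates are equivalent to a single update on the pooled data, so total successes = posterior α − prior α and total failures = posterior β − prior β.
Total across both batches: 21−11=10 correct bits, 43−17=26 errors.
Subtract the second batch: 10−6=4 correct bits and 26−19=7 errors.

4 correct bits and 7 errors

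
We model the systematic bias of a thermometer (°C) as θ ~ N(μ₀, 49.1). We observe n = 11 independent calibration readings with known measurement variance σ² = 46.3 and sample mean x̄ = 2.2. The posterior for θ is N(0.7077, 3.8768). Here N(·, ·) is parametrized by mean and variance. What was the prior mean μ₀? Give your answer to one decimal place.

The posterior mean is a precision-weighted average: μ_n = (τ₀μ₀ + τ_data·x̄)/(τ₀+τ_data), with τ₀=1/σ₀² and τ_data=n/σ².
Here τ₀ = 1/49.1 = 0.020367 and τ_data = 11/46.3 = 0.237581, so τ_n = 0.257948.
Rearranging for μ₀: μ₀ = (μ_n·τ_n − τ_data·x̄)/τ₀ = (0.7077·0.257948 − 0.237581·2.2) / 0.020367 = -0.340128/0.020367 ≈ -16.7.

μ₀ = -16.7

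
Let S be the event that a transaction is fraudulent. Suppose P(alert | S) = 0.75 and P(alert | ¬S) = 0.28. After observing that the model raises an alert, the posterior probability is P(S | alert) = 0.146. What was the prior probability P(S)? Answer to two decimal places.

Bayes' rule in odds form gives O(S|E) = O(S)·[P(E|S)/P(E|¬S)], hence O(S) = O(S|E)/LR.
Posterior odds = 0.146/(1−0.146) = 0.1710. LR = 0.75/0.28 = 2.6786.
Prior odds = 0.1710/2.6786 = 0.0638, so P(S) = 0.0638/(1+0.0638) ≈ 0.06.

P(S) = 0.06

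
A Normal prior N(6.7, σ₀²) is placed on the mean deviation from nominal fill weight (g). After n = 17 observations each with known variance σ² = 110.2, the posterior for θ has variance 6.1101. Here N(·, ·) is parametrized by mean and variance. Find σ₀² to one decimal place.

For the Normal–Normal model with known σ², precisions add: τ_n = τ₀ + n/σ².
So 1/σ₀² = 1/6.1101 − 17/110.2 = 0.163663 − 0.154265 = 0.009398.
Hence σ₀² = 1/0.009398 ≈ 106.4.

σ₀² = 106.4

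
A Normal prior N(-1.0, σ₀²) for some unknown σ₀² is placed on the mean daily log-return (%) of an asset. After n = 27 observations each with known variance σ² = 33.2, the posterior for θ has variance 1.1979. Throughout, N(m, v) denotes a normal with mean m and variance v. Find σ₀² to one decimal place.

Posterior precision equals prior precision plus data precision: 1/σ_n² = 1/σ₀² + n/σ².
So 1/σ₀² = 1/1.1979 − 27/33.2 = 0.834794 − 0.813253 = 0.021541.
Hence σ₀² = 1/0.021541 ≈ 46.4.

σ₀² = 46.4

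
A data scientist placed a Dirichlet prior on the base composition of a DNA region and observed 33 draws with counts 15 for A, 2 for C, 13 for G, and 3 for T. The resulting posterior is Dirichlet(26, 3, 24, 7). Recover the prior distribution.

Dirichlet(11, 1, 11, 4)

For a Dirichlet(α) prior with multinomial counts c, the posterior is Dirichlet(α + c) componentwise.
Subtract each count from the matching posterior parameter: 26−15=11, 3−2=1, 24−13=11, 7−3=4.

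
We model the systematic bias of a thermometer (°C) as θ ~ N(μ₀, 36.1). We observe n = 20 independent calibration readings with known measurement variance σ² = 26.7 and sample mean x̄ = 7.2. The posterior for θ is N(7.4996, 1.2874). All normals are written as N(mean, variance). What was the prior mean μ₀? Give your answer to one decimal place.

μ₀ = 15.6

The posterior mean is a precision-weighted average: μ_n = (τ₀μ₀ + τ_data·x̄)/(τ₀+τ_data), with τ₀=1/σ₀² and τ_data=n/σ².
Here τ₀ = 1/36.1 = 0.027701 and τ_data = 20/26.7 = 0.749064, so τ_n = 0.776765.
Rearranging for μ₀: μ₀ = (μ_n·τ_n − τ_data·x̄)/τ₀ = (7.4996·0.776765 − 0.749064·7.2) / 0.027701 = 0.432166/0.027701 ≈ 15.6.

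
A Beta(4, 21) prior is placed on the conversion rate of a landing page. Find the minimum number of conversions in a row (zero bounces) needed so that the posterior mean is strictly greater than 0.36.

After k conversions and 0 bounces the posterior is Beta(4+k, 21), with mean (4+k)/(4+21+k).
Set (4+k)/(25+k) > 0.36 and solve: k > (0.36·25 − 4)/(1 − 0.36) = 7.812.
The smallest integer exceeding 7.812 is 8.

k = 8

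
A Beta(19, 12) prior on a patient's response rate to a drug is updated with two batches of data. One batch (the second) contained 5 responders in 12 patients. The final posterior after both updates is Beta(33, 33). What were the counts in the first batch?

Because Beta–binomial updating is additive in the counts, the combined data contributed (α_post−α_prior, β_post−β_prior) successes and failures.
Total across both batches: 33−19=14 responders, 33−12=21 non-responders.
Subtract the second batch: 14−5=9 responders and 21−7=14 non-responders.

9 responders and 14 non-responders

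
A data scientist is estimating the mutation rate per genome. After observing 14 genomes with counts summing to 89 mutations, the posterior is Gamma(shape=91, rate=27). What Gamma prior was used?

Gamma(shape=2, rate=13)

A Gamma(α, β) prior (rate parametrization) on a Poisson rate with n observations summing to S gives posterior Gamma(α+S, β+n).
So α = 91 − 89 = 2 and β = 27 − 14 = 13.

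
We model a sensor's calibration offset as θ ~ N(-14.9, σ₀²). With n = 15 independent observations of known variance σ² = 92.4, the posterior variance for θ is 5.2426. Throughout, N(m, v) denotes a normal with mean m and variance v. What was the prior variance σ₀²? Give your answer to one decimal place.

Posterior precision equals prior precision plus data precision: 1/σ_n² = 1/σ₀² + n/σ².
So 1/σ₀² = 1/5.2426 − 15/92.4 = 0.190745 − 0.162338 = 0.028407.
Hence σ₀² = 1/0.028407 ≈ 35.2.

σ₀² = 35.2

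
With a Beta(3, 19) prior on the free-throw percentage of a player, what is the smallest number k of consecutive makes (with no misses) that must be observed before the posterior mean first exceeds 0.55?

k = 21

After k makes and 0 misses the posterior is Beta(3+k, 19), with mean (3+k)/(3+19+k).
Set (3+k)/(22+k) > 0.55 and solve: k > (0.55·22 − 3)/(1 − 0.55) = 20.222.
The smallest integer exceeding 20.222 is 21, and checking k=21: (24)/(43) = 0.5581 > 0.55.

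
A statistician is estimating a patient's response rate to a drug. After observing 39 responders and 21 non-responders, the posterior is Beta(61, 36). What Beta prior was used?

A Beta(α, β) prior with s successes and f failures in binomial data gives a Beta(α+s, β+f) posterior.
Subtract the data counts: 61−39=22, 36−21=15.

Beta(22, 15)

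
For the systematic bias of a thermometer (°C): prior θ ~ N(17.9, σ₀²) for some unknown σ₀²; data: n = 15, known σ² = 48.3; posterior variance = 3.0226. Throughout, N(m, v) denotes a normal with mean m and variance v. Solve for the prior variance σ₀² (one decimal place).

For the Normal–Normal model with known σ², precisions add: τ_n = τ₀ + n/σ².
So 1/σ₀² = 1/3.0226 − 15/48.3 = 0.330841 − 0.310559 = 0.020282.
Hence σ₀² = 1/0.020282 ≈ 49.3.

σ₀² = 49.3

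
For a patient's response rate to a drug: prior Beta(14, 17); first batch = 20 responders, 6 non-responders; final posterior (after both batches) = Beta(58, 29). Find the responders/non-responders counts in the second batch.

24 responders and 6 non-responders

Because Beta–binomial updating is additive in the counts, the combined data contributed (α_post−α_prior, β_post−β_prior) successes and failures.
Total across both batches: 58−14=44 responders, 29−17=12 non-responders.
Subtract the first batch: 44−20=24 responders and 12−6=6 non-responders.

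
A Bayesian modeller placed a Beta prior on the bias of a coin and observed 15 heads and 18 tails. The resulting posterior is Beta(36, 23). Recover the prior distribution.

Beta(21, 5)

Under Beta–binomial conjugacy the posterior parameters are (α+s, β+f).
Subtract the data counts: 36−15=21, 23−18=5.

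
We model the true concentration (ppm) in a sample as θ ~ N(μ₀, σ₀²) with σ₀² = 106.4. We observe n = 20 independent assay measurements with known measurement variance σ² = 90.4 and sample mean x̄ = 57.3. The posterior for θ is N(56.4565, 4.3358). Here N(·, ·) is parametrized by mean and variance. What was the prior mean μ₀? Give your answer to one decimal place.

μ₀ = 36.6

The posterior mean is a precision-weighted average: μ_n = (τ₀μ₀ + τ_data·x̄)/(τ₀+τ_data), with τ₀=1/σ₀² and τ_data=n/σ².
Here τ₀ = 1/106.4 = 0.009398 and τ_data = 20/90.4 = 0.221239, so τ_n = 0.230637.
Rearranging for μ₀: μ₀ = (μ_n·τ_n − τ_data·x̄)/τ₀ = (56.4565·0.230637 − 0.221239·57.3) / 0.009398 = 0.343963/0.009398 ≈ 36.6.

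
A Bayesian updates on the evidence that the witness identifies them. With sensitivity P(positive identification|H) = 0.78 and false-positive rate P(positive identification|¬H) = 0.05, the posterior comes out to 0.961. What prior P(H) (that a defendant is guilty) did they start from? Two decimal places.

P(H) = 0.61

Bayes' rule in odds form gives O(H|E) = O(H)·[P(E|H)/P(E|¬H)], hence O(H) = O(H|E)/LR.
Posterior odds = 0.961/(1−0.961) = 24.6410. LR = 0.78/0.05 = 15.6000.
Prior odds = 24.6410/15.6000 = 1.5796, so P(H) = 1.5796/(1+1.5796) ≈ 0.61.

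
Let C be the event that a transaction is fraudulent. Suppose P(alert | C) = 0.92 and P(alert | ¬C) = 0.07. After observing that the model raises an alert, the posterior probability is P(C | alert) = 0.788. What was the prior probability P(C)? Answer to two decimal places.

Bayes' rule in odds form gives O(C|E) = O(C)·[P(E|C)/P(E|¬C)], hence O(C) = O(C|E)/LR.
Posterior odds = 0.788/(1−0.788) = 3.7170. LR = 0.92/0.07 = 13.1429.
Prior odds = 3.7170/13.1429 = 0.2828, so P(C) = 0.2828/(1+0.2828) ≈ 0.22.

P(C) = 0.22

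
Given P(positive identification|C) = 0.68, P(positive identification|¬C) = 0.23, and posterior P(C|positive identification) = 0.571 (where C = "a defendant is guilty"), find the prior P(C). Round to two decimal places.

P(C) = 0.31

In odds form, posterior odds = prior odds × likelihood ratio, so prior odds = posterior odds ÷ LR.
Posterior odds = 0.571/(1−0.571) = 1.3310. LR = 0.68/0.23 = 2.9565.
Prior odds = 1.3310/2.9565 = 0.4502, so P(C) = 0.4502/(1+0.4502) ≈ 0.31.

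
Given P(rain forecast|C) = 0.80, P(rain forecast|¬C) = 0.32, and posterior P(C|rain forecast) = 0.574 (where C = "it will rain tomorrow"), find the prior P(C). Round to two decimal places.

Bayes' rule in odds form gives O(C|E) = O(C)·[P(E|C)/P(E|¬C)], hence O(C) = O(C|E)/LR.
Posterior odds = 0.574/(1−0.574) = 1.3474. LR = 0.80/0.32 = 2.5000.
Prior odds = 1.3474/2.5000 = 0.5390, so P(C) = 0.5390/(1+0.5390) ≈ 0.35.

P(C) = 0.35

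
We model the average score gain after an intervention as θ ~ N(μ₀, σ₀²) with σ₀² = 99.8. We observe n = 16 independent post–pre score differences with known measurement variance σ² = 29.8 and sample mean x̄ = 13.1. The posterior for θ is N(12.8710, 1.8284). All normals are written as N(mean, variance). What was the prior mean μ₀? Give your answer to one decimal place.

With known observation variance, the Normal–Normal posterior has precision τ_n = τ₀ + n/σ² and mean μ_n = (τ₀μ₀ + (n/σ²)x̄)/τ_n.
Here τ₀ = 1/99.8 = 0.010020 and τ_data = 16/29.8 = 0.536913, so τ_n = 0.546933.
Rearranging for μ₀: μ₀ = (μ_n·τ_n − τ_data·x̄)/τ₀ = (12.8710·0.546933 − 0.536913·13.1) / 0.010020 = 0.006014/0.010020 ≈ 0.6.

μ₀ = 0.6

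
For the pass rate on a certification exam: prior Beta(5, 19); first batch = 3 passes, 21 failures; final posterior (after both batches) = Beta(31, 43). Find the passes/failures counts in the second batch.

23 passes and 3 failures

Because Beta–binomial updating is additive in the counts, the combined data contributed (α_post−α_prior, β_post−β_prior) successes and failures.
Total across both batches: 31−5=26 passes, 43−19=24 failures.
Subtract the first batch: 26−3=23 passes and 24−21=3 failures.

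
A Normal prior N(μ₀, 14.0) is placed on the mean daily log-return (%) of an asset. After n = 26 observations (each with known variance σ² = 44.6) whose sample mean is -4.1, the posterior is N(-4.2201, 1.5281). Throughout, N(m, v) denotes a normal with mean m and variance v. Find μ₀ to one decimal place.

μ₀ = -5.2

With known observation variance, the Normal–Normal posterior has precision τ_n = τ₀ + n/σ² and mean μ_n = (τ₀μ₀ + (n/σ²)x̄)/τ_n.
Here τ₀ = 1/14.0 = 0.071429 and τ_data = 26/44.6 = 0.582960, so τ_n = 0.654389.
Rearranging for μ₀: μ₀ = (μ_n·τ_n − τ_data·x̄)/τ₀ = (-4.2201·0.654389 − 0.582960·-4.1) / 0.071429 = -0.371451/0.071429 ≈ -5.2.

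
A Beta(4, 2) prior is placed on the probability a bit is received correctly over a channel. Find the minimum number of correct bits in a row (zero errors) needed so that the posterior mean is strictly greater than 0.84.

After k correct bits and 0 errors the posterior is Beta(4+k, 2), with mean (4+k)/(4+2+k).
Set (4+k)/(6+k) > 0.84 and solve: k > (0.84·6 − 4)/(1 − 0.84) = 6.500.
The smallest integer exceeding 6.500 is 7.

k = 7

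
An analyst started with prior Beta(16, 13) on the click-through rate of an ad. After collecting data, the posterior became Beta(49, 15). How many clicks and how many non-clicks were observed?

33 clicks and 2 non-clicks

Beta is conjugate to the binomial likelihood: posterior = Beta(α+s, β+f).
Match parameters: s=49−16=33, f=15−13=2.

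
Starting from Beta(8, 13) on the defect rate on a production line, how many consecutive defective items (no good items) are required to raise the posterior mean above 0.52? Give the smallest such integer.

k = 7

After k defective items and 0 good items the posterior is Beta(8+k, 13), with mean (8+k)/(8+13+k).
Set (8+k)/(21+k) > 0.52 and solve: k > (0.52·21 − 8)/(1 − 0.52) = 6.083.
The smallest integer exceeding 6.083 is 7.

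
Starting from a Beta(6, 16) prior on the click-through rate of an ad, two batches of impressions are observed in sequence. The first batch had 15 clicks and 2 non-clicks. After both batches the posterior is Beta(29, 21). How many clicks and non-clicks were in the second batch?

Sequential conjugate updates are equivalent to a single update on the pooled data, so total successes = posterior α − prior α and total failures = posterior β − prior β.
Total across both batches: 29−6=23 clicks, 21−16=5 non-clicks.
Subtract the first batch: 23−15=8 clicks and 5−2=3 non-clicks.

8 clicks and 3 non-clicks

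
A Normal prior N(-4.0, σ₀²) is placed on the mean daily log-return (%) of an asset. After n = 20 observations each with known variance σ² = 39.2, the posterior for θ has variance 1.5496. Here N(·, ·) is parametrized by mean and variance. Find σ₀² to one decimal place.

σ₀² = 7.4

For the Normal–Normal model with known σ², precisions add: τ_n = τ₀ + n/σ².
So 1/σ₀² = 1/1.5496 − 20/39.2 = 0.645328 − 0.510204 = 0.135124.
Hence σ₀² = 1/0.135124 ≈ 7.4.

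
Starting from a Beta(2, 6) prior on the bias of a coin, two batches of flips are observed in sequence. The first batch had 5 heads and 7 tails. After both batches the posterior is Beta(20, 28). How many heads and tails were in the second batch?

13 heads and 15 tails

Because Beta–binomial updating is additive in the counts, the combined data contributed (α_post−α_prior, β_post−β_prior) successes and failures.
Total across both batches: 20−2=18 heads, 28−6=22 tails.
Subtract the first batch: 18−5=13 heads and 22−7=15 tails.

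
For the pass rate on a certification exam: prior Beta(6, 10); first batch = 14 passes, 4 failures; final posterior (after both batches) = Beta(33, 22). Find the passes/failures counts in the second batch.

Because Beta–binomial updating is additive in the counts, the combined data contributed (α_post−α_prior, β_post−β_prior) successes and failures.
Total across both batches: 33−6=27 passes, 22−10=12 failures.
Subtract the first batch: 27−14=13 passes and 12−4=8 failures.

13 passes and 8 failures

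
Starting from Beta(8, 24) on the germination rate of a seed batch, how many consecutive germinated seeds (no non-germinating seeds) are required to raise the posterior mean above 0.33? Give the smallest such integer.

After k germinated seeds and 0 non-germinating seeds the posterior is Beta(8+k, 24), with mean (8+k)/(8+24+k).
Set (8+k)/(32+k) > 0.33 and solve: k > (0.33·32 − 8)/(1 − 0.33) = 3.821.
The smallest integer exceeding 3.821 is 4.

k = 4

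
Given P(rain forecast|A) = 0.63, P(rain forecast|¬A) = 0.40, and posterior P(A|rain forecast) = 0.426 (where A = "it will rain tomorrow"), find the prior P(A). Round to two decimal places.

Bayes' rule in odds form gives O(A|E) = O(A)·[P(E|A)/P(E|¬A)], hence O(A) = O(A|E)/LR.
Posterior odds = 0.426/(1−0.426) = 0.7422. LR = 0.63/0.40 = 1.5750.
Prior odds = 0.7422/1.5750 = 0.4712, so P(A) = 0.4712/(1+0.4712) ≈ 0.32.

P(A) = 0.32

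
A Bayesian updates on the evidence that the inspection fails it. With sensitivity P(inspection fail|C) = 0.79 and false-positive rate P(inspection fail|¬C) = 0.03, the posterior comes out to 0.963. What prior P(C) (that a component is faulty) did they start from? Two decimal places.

In odds form, posterior odds = prior odds × likelihood ratio, so prior odds = posterior odds ÷ LR.
Posterior odds = 0.963/(1−0.963) = 26.0270. LR = 0.79/0.03 = 26.3333.
Prior odds = 26.0270/26.3333 = 0.9884, so P(C) = 0.9884/(1+0.9884) ≈ 0.50.

P(C) = 0.50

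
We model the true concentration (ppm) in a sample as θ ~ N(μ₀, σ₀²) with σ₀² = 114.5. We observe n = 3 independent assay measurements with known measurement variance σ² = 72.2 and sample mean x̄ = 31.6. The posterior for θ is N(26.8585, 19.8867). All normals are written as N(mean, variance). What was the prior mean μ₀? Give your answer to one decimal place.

μ₀ = 4.3

With known observation variance, the Normal–Normal posterior has precision τ_n = τ₀ + n/σ² and mean μ_n = (τ₀μ₀ + (n/σ²)x̄)/τ_n.
Here τ₀ = 1/114.5 = 0.008734 and τ_data = 3/72.2 = 0.041551, so τ_n = 0.050285.
Rearranging for μ₀: μ₀ = (μ_n·τ_n − τ_data·x̄)/τ₀ = (26.8585·0.050285 − 0.041551·31.6) / 0.008734 = 0.037568/0.008734 ≈ 4.3.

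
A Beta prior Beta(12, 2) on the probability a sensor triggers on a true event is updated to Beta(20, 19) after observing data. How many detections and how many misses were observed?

Under Beta–binomial conjugacy the posterior parameters are (a+s, b+f).
So s = 20 − 12 = 8 and f = 19 − 2 = 17.

8 detections and 17 misses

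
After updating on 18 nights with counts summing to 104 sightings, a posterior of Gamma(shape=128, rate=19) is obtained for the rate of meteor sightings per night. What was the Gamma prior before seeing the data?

Gamma–Poisson conjugacy: posterior shape = α + Σxᵢ, posterior rate = β + n.
So α = 128 − 104 = 24 and β = 19 − 18 = 1.

Gamma(shape=24, rate=1)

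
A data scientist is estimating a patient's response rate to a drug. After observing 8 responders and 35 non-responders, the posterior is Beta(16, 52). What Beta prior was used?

Beta is conjugate to the binomial likelihood: posterior = Beta(α+s, β+f).
Subtract the data counts: 16−8=8, 52−35=17.

Beta(8, 17)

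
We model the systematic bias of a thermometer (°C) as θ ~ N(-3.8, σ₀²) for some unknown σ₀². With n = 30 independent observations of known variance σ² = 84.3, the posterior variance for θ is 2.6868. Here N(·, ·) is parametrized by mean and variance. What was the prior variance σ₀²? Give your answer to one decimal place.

For the Normal–Normal model with known σ², precisions add: τ_n = τ₀ + n/σ².
So 1/σ₀² = 1/2.6868 − 30/84.3 = 0.372190 − 0.355872 = 0.016318.
Hence σ₀² = 1/0.016318 ≈ 61.3.

σ₀² = 61.3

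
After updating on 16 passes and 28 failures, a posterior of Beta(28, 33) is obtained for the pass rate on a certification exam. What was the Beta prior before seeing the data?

Beta(12, 5)

Under Beta–binomial conjugacy the posterior parameters are (α+s, β+f).
Subtract the data counts: 28−16=12, 33−28=5.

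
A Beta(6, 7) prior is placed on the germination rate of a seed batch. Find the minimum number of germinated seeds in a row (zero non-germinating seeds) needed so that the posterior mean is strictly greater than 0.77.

After k germinated seeds and 0 non-germinating seeds the posterior is Beta(6+k, 7), with mean (6+k)/(6+7+k).
Set (6+k)/(13+k) > 0.77 and solve: k > (0.77·13 − 6)/(1 − 0.77) = 17.435.
The smallest integer exceeding 17.435 is 18.

k = 18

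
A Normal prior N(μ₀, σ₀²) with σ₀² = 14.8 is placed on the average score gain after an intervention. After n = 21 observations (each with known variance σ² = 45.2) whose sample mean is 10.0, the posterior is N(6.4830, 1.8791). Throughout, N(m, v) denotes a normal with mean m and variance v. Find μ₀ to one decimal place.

The posterior mean is a precision-weighted average: μ_n = (τ₀μ₀ + τ_data·x̄)/(τ₀+τ_data), with τ₀=1/σ₀² and τ_data=n/σ².
Here τ₀ = 1/14.8 = 0.067568 and τ_data = 21/45.2 = 0.464602, so τ_n = 0.532170.
Rearranging for μ₀: μ₀ = (μ_n·τ_n − τ_data·x̄)/τ₀ = (6.4830·0.532170 − 0.464602·10.0) / 0.067568 = -1.195962/0.067568 ≈ -17.7.

μ₀ = -17.7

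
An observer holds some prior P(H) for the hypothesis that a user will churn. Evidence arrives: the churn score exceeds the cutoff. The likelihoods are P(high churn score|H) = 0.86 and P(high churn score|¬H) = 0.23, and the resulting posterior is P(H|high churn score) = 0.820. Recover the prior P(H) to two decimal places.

P(H) = 0.55

Bayes' rule in odds form gives O(H|E) = O(H)·[P(E|H)/P(E|¬H)], hence O(H) = O(H|E)/LR.
Posterior odds = 0.820/(1−0.820) = 4.5556. LR = 0.86/0.23 = 3.7391.
Prior odds = 4.5556/3.7391 = 1.2184, so P(H) = 1.2184/(1+1.2184) ≈ 0.55.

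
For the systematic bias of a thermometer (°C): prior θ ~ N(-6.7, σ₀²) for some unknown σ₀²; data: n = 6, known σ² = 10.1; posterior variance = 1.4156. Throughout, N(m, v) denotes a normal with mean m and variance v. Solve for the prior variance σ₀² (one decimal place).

For the Normal–Normal model with known σ², precisions add: τ_n = τ₀ + n/σ².
So 1/σ₀² = 1/1.4156 − 6/10.1 = 0.706414 − 0.594059 = 0.112355.
Hence σ₀² = 1/0.112355 ≈ 8.9.

σ₀² = 8.9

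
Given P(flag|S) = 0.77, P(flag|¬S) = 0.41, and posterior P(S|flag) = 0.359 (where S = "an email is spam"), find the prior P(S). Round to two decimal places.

P(S) = 0.23

In odds form, posterior odds = prior odds × likelihood ratio, so prior odds = posterior odds ÷ LR.
Posterior odds = 0.359/(1−0.359) = 0.5601. LR = 0.77/0.41 = 1.8780.
Prior odds = 0.5601/1.8780 = 0.2982, so P(S) = 0.2982/(1+0.2982) ≈ 0.23.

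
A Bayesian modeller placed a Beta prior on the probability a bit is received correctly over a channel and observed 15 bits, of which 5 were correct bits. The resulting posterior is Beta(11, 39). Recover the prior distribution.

Beta(6, 29)

A Beta(a, b) prior with s successes and f failures in binomial data gives a Beta(a+s, b+f) posterior.
Subtract the data counts: 11−5=6, 39−10=29.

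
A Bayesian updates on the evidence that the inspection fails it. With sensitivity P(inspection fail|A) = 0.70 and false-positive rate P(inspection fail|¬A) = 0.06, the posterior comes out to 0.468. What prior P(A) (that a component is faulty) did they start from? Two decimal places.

P(A) = 0.07

In odds form, posterior odds = prior odds × likelihood ratio, so prior odds = posterior odds ÷ LR.
Posterior odds = 0.468/(1−0.468) = 0.8797. LR = 0.70/0.06 = 11.6667.
Prior odds = 0.8797/11.6667 = 0.0754, so P(A) = 0.0754/(1+0.0754) ≈ 0.07.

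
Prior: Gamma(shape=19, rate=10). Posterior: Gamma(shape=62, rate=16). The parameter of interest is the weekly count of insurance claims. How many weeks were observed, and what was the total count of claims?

n = 6 weeks with total 43 claims

A Gamma(α, β) prior (rate parametrization) on a Poisson rate with n observations summing to S gives posterior Gamma(α+S, β+n).
Matching: Σxᵢ = 62 − 19 = 43 and n = 16 − 10 = 6.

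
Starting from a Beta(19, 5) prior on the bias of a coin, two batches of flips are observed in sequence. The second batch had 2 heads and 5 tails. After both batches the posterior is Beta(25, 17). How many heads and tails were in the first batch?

Because Beta–binomial updating is additive in the counts, the combined data contributed (α_post−α_prior, β_post−β_prior) successes and failures.
Total across both batches: 25−19=6 heads, 17−5=12 tails.
Subtract the second batch: 6−2=4 heads and 12−5=7 tails.

4 heads and 7 tails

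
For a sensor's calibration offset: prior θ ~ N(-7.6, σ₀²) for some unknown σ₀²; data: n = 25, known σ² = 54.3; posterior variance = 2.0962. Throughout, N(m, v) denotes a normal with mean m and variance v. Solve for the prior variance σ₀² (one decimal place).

For the Normal–Normal model with known σ², precisions add: τ_n = τ₀ + n/σ².
So 1/σ₀² = 1/2.0962 − 25/54.3 = 0.477054 − 0.460405 = 0.016649.
Hence σ₀² = 1/0.016649 ≈ 60.1.

σ₀² = 60.1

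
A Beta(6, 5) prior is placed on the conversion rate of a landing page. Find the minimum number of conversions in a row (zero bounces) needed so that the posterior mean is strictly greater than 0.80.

k = 15

After k conversions and 0 bounces the posterior is Beta(6+k, 5), with mean (6+k)/(6+5+k).
Set (6+k)/(11+k) > 0.80 and solve: k > (0.80·11 − 6)/(1 − 0.80) = 14.000.
The smallest integer exceeding 14.000 is 15.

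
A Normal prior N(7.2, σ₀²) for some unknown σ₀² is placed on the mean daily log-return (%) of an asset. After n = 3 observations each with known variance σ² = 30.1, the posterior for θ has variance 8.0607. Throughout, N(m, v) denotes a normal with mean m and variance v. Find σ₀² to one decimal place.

For the Normal–Normal model with known σ², precisions add: τ_n = τ₀ + n/σ².
So 1/σ₀² = 1/8.0607 − 3/30.1 = 0.124059 − 0.099668 = 0.024391.
Hence σ₀² = 1/0.024391 ≈ 41.0.

σ₀² = 41.0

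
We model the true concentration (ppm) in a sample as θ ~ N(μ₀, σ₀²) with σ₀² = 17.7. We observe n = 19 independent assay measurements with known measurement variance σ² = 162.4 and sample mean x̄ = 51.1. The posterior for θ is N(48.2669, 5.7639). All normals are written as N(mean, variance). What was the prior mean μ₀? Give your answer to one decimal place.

μ₀ = 42.4

The posterior mean is a precision-weighted average: μ_n = (τ₀μ₀ + τ_data·x̄)/(τ₀+τ_data), with τ₀=1/σ₀² and τ_data=n/σ².
Here τ₀ = 1/17.7 = 0.056497 and τ_data = 19/162.4 = 0.116995, so τ_n = 0.173492.
Rearranging for μ₀: μ₀ = (μ_n·τ_n − τ_data·x̄)/τ₀ = (48.2669·0.173492 − 0.116995·51.1) / 0.056497 = 2.395477/0.056497 ≈ 42.4.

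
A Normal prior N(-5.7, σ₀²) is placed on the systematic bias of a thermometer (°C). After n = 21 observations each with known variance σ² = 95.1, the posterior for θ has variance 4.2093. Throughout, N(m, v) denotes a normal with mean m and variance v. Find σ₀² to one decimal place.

σ₀² = 59.7

For the Normal–Normal model with known σ², precisions add: τ_n = τ₀ + n/σ².
So 1/σ₀² = 1/4.2093 − 21/95.1 = 0.237569 − 0.220820 = 0.016749.
Hence σ₀² = 1/0.016749 ≈ 59.7.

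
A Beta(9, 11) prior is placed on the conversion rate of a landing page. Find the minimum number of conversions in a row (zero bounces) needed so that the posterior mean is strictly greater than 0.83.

After k conversions and 0 bounces the posterior is Beta(9+k, 11), with mean (9+k)/(9+11+k).
Set (9+k)/(20+k) > 0.83 and solve: k > (0.83·20 − 9)/(1 − 0.83) = 44.706.
The smallest integer exceeding 44.706 is 45.

k = 45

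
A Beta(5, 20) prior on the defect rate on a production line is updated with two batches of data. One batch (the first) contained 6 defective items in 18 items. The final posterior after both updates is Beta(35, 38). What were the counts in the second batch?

24 defective items and 6 good items

Sequential conjugate updates are equivalent to a single update on the pooled data, so total successes = posterior α − prior α and total failures = posterior β − prior β.
Total across both batches: 35−5=30 defective items, 38−20=18 good items.
Subtract the first batch: 30−6=24 defective items and 18−12=6 good items.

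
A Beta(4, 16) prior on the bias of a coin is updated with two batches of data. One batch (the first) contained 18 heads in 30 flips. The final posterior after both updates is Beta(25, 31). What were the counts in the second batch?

3 heads and 3 tails

Because Beta–binomial updating is additive in the counts, the combined data contributed (α_post−α_prior, β_post−β_prior) successes and failures.
Total across both batches: 25−4=21 heads, 31−16=15 tails.
Subtract the first batch: 21−18=3 heads and 15−12=3 tails.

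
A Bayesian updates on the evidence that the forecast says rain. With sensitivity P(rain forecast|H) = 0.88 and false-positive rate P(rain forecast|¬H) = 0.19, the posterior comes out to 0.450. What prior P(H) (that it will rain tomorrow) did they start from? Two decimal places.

In odds form, posterior odds = prior odds × likelihood ratio, so prior odds = posterior odds ÷ LR.
Posterior odds = 0.450/(1−0.450) = 0.8182. LR = 0.88/0.19 = 4.6316.
Prior odds = 0.8182/4.6316 = 0.1767, so P(H) = 0.1767/(1+0.1767) ≈ 0.15.

P(H) = 0.15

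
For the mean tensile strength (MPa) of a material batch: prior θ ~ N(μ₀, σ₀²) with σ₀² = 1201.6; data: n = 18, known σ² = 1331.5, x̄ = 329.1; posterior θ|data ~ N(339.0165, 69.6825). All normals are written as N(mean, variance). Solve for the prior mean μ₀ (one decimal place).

μ₀ = 500.1

With known observation variance, the Normal–Normal posterior has precision τ_n = τ₀ + n/σ² and mean μ_n = (τ₀μ₀ + (n/σ²)x̄)/τ_n.
Here τ₀ = 1/1201.6 = 0.000832 and τ_data = 18/1331.5 = 0.013519, so τ_n = 0.014351.
Rearranging for μ₀: μ₀ = (μ_n·τ_n − τ_data·x̄)/τ₀ = (339.0165·0.014351 − 0.013519·329.1) / 0.000832 = 0.416123/0.000832 ≈ 500.1.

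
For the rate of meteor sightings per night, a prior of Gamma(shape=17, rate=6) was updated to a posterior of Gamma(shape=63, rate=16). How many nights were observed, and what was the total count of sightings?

A Gamma(α, β) prior (rate parametrization) on a Poisson rate with n observations summing to S gives posterior Gamma(α+S, β+n).
Matching: Σxᵢ = 63 − 17 = 46 and n = 16 − 6 = 10.

n = 10 nights with total 46 sightings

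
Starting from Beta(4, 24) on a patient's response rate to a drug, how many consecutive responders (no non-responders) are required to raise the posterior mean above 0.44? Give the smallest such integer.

k = 15

After k responders and 0 non-responders the posterior is Beta(4+k, 24), with mean (4+k)/(4+24+k).
Set (4+k)/(28+k) > 0.44 and solve: k > (0.44·28 − 4)/(1 − 0.44) = 14.857.
The smallest integer exceeding 14.857 is 15, and checking k=15: (19)/(43) = 0.4419 > 0.44.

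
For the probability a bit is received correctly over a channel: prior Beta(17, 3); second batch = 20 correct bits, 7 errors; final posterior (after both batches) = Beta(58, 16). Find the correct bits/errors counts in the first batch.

Sequential conjugate updates are equivalent to a single update on the pooled data, so total successes = posterior α − prior α and total failures = posterior β − prior β.
Total across both batches: 58−17=41 correct bits, 16−3=13 errors.
Subtract the second batch: 41−20=21 correct bits and 13−7=6 errors.

21 correct bits and 6 errors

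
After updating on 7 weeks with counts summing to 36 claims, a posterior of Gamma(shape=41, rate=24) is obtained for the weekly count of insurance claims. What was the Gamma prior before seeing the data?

Gamma(shape=5, rate=17)

Gamma–Poisson conjugacy: posterior shape = α + Σxᵢ, posterior rate = β + n.
So α = 41 − 36 = 5 and β = 24 − 7 = 17.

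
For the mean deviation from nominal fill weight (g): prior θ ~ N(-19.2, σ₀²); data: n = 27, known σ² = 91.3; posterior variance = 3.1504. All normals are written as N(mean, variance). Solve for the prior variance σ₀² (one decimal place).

σ₀² = 46.1

For the Normal–Normal model with known σ², precisions add: τ_n = τ₀ + n/σ².
So 1/σ₀² = 1/3.1504 − 27/91.3 = 0.317420 − 0.295728 = 0.021692.
Hence σ₀² = 1/0.021692 ≈ 46.1.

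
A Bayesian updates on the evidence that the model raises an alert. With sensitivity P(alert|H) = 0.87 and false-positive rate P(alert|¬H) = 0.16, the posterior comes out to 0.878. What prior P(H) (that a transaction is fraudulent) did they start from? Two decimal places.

Bayes' rule in odds form gives O(H|E) = O(H)·[P(E|H)/P(E|¬H)], hence O(H) = O(H|E)/LR.
Posterior odds = 0.878/(1−0.878) = 7.1967. LR = 0.87/0.16 = 5.4375.
Prior odds = 7.1967/5.4375 = 1.3235, so P(H) = 1.3235/(1+1.3235) ≈ 0.57.

P(H) = 0.57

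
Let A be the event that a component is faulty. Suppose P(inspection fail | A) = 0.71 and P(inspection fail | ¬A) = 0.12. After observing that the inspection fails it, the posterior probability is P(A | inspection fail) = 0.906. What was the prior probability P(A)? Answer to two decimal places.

In odds form, posterior odds = prior odds × likelihood ratio, so prior odds = posterior odds ÷ LR.
Posterior odds = 0.906/(1−0.906) = 9.6383. LR = 0.71/0.12 = 5.9167.
Prior odds = 9.6383/5.9167 = 1.6290, so P(A) = 1.6290/(1+1.6290) ≈ 0.62.

P(A) = 0.62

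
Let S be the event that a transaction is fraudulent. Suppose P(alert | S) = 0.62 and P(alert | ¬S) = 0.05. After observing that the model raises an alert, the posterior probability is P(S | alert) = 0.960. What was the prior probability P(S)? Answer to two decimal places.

P(S) = 0.66

In odds form, posterior odds = prior odds × likelihood ratio, so prior odds = posterior odds ÷ LR.
Posterior odds = 0.960/(1−0.960) = 24.0000. LR = 0.62/0.05 = 12.4000.
Prior odds = 24.0000/12.4000 = 1.9355, so P(S) = 1.9355/(1+1.9355) ≈ 0.66.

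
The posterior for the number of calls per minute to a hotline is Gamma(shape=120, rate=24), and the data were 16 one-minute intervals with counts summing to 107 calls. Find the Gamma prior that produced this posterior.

Gamma–Poisson conjugacy: posterior shape = α + Σxᵢ, posterior rate = β + n.
So α = 120 − 107 = 13 and β = 24 − 16 = 8.

Gamma(shape=13, rate=8)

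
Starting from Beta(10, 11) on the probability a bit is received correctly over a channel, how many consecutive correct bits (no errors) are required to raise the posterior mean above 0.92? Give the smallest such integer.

k = 117

After k correct bits and 0 errors the posterior is Beta(10+k, 11), with mean (10+k)/(10+11+k).
Set (10+k)/(21+k) > 0.92 and solve: k > (0.92·21 − 10)/(1 − 0.92) = 116.500.
The smallest integer exceeding 116.500 is 117.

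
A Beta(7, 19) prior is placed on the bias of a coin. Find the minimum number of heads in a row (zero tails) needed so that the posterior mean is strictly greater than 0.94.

After k heads and 0 tails the posterior is Beta(7+k, 19), with mean (7+k)/(7+19+k).
Set (7+k)/(26+k) > 0.94 and solve: k > (0.94·26 − 7)/(1 − 0.94) = 290.667.
The smallest integer exceeding 290.667 is 291.

k = 291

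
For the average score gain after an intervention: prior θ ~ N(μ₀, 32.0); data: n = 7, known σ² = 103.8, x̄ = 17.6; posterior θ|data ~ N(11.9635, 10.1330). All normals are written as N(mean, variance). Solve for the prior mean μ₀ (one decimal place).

μ₀ = -0.2

With known observation variance, the Normal–Normal posterior has precision τ_n = τ₀ + n/σ² and mean μ_n = (τ₀μ₀ + (n/σ²)x̄)/τ_n.
Here τ₀ = 1/32.0 = 0.031250 and τ_data = 7/103.8 = 0.067437, so τ_n = 0.098687.
Rearranging for μ₀: μ₀ = (μ_n·τ_n − τ_data·x̄)/τ₀ = (11.9635·0.098687 − 0.067437·17.6) / 0.031250 = -0.006249/0.031250 ≈ -0.2.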